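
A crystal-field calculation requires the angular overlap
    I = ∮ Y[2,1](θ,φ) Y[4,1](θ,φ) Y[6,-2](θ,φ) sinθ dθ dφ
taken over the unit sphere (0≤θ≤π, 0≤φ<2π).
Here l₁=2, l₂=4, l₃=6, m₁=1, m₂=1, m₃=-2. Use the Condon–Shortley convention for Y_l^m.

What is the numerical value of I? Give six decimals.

Checks pass: Σm=0; 12 even; l₃=6∈[2,6].
(2·2+1)(2·4+1)(2·6+1) = 585
Δ: 0! 4! 8! / 13! → 1/6435
sum: t=0:+1/2304 = 1/2304
3j²(2 4 6; 0 0 0) = Δ·Π!·Σ² = 5/143  (sign +1)
sum: t=0:+1/4320 = 1/4320
3j²(2 4 6; 1 1 -2) = Δ·Π!·Σ² = 224/6435  (sign +1)
combine: 4πI² = 585·5/143·224/6435 = 1120/1573
take √, sign +1: I = 0.23803440

0.238034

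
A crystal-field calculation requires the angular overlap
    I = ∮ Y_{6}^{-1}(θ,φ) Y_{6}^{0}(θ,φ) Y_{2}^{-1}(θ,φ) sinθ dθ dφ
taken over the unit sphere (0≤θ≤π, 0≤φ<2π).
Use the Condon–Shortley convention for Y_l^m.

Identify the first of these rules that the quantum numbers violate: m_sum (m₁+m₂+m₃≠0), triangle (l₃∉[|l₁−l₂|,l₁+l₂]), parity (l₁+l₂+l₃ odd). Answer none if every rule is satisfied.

m_sum

m₁+m₂+m₃ = -1 + 0 − 1 = -2  ✗
triangle: |6−6|=0 ≤ l₃=2 ≤ 6+6=12
parity: l₁+l₂+l₃ = 14 is even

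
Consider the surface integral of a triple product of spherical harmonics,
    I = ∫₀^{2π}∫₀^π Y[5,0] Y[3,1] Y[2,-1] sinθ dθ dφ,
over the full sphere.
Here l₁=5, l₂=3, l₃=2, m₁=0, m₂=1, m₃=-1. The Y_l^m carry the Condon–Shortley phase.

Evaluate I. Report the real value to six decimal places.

0.169433

m-sum 0 ✓  L=10 even ✓  2≤2≤8 ✓
Π(2lᵢ+1) = 11×7×5 = 385
triangle coeff Δ(5,3,2) = 1/2310
Σ_t [3,3]: t=3:−1/144 = -1/144
(3j)²=10/231 [(5 3 2; 0 0 0)], sign=-1
Σ_t [4,4]: t=4:+1/288 = 1/288
(3j)²=5/231 [(5 3 2; 0 1 -1)], sign=-1
⇒ 4πI² = 250/693
I = (+1)√(250/693/(4π)) = 0.16943318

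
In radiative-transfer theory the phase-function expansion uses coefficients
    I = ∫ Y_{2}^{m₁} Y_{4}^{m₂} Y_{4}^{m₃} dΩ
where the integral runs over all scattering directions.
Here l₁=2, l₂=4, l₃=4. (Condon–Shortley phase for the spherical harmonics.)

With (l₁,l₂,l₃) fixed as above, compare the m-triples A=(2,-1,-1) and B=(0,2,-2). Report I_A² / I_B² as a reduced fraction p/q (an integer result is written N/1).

75/8

Shared (l₁,l₂,l₃)=(2,4,4): N and (l;000)² cancel in I_A²/I_B².
A: Δ = 2!·2!·6!/11! = 1/13860; Racah Σ t=0..0: t=0:+1/144 = 1/144; ⇒ 3j(2 4 4; 2 -1 -1)² = 10/231, sgn -1
B: Δ = 2!·2!·6!/11! = 1/13860; Racah Σ t=0..2: t=0:+1/2880 t=1:−1/120 t=2:+1/192 = -1/360; ⇒ 3j(2 4 4; 0 2 -2)² = 16/3465, sgn -1
I_A²/I_B² = (10/231)/(16/3465) = 75/8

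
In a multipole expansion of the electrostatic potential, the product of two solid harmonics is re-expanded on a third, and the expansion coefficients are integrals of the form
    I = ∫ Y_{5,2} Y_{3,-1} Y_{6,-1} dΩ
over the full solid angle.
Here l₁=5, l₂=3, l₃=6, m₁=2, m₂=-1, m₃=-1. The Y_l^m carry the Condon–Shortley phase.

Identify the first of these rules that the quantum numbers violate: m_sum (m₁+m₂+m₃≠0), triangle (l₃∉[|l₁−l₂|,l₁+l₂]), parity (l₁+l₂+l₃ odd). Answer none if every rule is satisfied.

none

m₁+m₂+m₃ = 2 − 1 − 1 = 0  ✓
triangle: |5−3|=2 ≤ l₃=6 ≤ 5+3=8  ✓
parity: l₁+l₂+l₃ = 14 is even  ✓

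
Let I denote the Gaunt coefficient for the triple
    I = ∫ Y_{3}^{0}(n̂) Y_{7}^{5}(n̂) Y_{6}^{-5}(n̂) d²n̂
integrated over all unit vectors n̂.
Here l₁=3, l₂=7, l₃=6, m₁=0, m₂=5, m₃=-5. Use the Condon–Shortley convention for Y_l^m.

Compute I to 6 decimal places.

Checks pass: Σm=0; 16 even; l₃=6∈[4,10].
(2·3+1)(2·7+1)(2·6+1) = 1365
Δ: 4! 2! 10! / 17! → 1/2042040
sum: t=1:−1/207360 t=2:+1/57600 t=3:−1/207360 = 1/129600
3j²(3 7 6; 0 0 0) = Δ·Π!·Σ² = 168/12155  (sign +1)
sum: t=2:+1/14515200 t=3:−1/4354560 = -1/6220800
3j²(3 7 6; 0 5 -5) = Δ·Π!·Σ² = 77/4420  (sign +1)
combine: 4πI² = 1365·168/12155·77/4420 = 6174/18785
take √, sign +1: I = 0.16172337

0.161723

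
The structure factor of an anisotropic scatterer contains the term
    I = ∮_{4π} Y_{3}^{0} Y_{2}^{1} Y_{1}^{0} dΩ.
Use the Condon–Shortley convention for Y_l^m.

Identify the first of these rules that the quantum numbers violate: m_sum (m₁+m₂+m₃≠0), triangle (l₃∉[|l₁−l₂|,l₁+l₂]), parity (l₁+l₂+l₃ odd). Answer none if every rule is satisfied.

m_sum

Σmᵢ = 1  ✗
l₃∈[|l₁−l₂|,l₁+l₂]=[1,5], have l₃=1
Σlᵢ = 6 ⇒ even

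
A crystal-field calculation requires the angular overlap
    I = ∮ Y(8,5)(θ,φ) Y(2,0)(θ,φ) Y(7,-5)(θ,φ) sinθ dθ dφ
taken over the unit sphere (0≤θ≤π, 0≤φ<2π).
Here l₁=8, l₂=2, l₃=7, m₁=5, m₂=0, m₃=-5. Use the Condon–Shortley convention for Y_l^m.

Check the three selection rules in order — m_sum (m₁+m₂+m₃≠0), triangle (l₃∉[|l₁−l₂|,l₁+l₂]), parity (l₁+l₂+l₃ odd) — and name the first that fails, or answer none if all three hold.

m₁+m₂+m₃ = 5 + 0 − 5 = 0  ✓
triangle: |8−2|=6 ≤ l₃=7 ≤ 8+2=10  ✓
parity: l₁+l₂+l₃ = 17 is odd  ✗

parity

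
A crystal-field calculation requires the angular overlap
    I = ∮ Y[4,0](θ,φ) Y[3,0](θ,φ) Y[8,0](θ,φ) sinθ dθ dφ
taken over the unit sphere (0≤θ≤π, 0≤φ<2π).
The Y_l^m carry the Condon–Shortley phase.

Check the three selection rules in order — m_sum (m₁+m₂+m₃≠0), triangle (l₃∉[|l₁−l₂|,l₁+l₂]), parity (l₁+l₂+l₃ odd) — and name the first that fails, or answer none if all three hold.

m₁+m₂+m₃ = 0 + 0 + 0 = 0  ✓
triangle: |4−3|=1 ≤ l₃=8 ≤ 4+3=7  ✗
parity: l₁+l₂+l₃ = 15 is odd

triangle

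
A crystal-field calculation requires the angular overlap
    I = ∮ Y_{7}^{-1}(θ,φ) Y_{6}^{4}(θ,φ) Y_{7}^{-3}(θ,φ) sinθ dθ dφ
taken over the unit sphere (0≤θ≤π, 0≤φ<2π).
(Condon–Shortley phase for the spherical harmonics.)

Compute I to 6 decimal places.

-0.092761

Rules hold: Σm=0, L=20 even, 1≤7≤13.
N = 15·13·15 = 2925
Δ = 6!·8!·6!/21! = 1/2444321880
Racah Σ t=0..6: t=0:+1/2612736000 t=1:−1/20736000 t=2:+1/1658880 t=3:−1/746496 t=4:+1/1658880 t=5:−1/20736000 t=6:+1/2612736000 = -1/4354560
⇒ 3j(7 6 7; 0 0 0)² = 1000/138567, sgn +1
Racah Σ t=4..6: t=4:+1/19906560 t=5:−1/10368000 t=6:+1/49766400 = -13/497664000
⇒ 3j(7 6 7; -1 4 -3)² = 91/17765, sgn -1
4πI² = N·(3j₀)²·(3jₘ)² = 1365000/12623809
I = -1·√(0.108129/4π) = -0.09276116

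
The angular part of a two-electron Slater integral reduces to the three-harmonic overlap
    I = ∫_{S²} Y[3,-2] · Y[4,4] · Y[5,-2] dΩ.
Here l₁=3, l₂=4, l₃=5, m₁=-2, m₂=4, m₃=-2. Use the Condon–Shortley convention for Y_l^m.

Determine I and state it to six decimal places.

-0.109480

Rules hold: Σm=0, L=12 even, 1≤5≤7.
N = 7·9·11 = 693
Δ = 2!·4!·6!/13! = 1/180180
Racah Σ t=0..2: t=0:+1/576 t=1:−1/144 t=2:+1/576 = -1/288
⇒ 3j(3 4 5; 0 0 0)² = 20/1001, sgn +1
Racah Σ t=2..2: t=2:+1/8640 = 1/8640
⇒ 3j(3 4 5; -2 4 -2)² = 14/1287, sgn -1
4πI² = N·(3j₀)²·(3jₘ)² = 280/1859
I = -1·√(0.150619/4π) = -0.10947990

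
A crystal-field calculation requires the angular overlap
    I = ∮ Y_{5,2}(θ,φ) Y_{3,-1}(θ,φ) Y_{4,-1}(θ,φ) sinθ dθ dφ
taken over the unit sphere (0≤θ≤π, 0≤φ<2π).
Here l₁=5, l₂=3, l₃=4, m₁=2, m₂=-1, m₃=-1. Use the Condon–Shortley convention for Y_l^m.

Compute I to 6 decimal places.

0.148044

m-sum 0 ✓  L=12 even ✓  2≤4≤8 ✓
Π(2lᵢ+1) = 11×7×9 = 693
triangle coeff Δ(5,3,4) = 1/180180
Σ_t [1,3]: t=1:−1/576 t=2:+1/144 t=3:−1/576 = 1/288
(3j)²=20/1001 [(5 3 4; 0 0 0)], sign=+1
Σ_t [0,2]: t=0:+1/1728 t=1:−1/288 t=2:+1/960 = -1/540
(3j)²=128/6435 [(5 3 4; 2 -1 -1)], sign=+1
⇒ 4πI² = 512/1859
I = (+1)√(512/1859/(4π)) = 0.14804384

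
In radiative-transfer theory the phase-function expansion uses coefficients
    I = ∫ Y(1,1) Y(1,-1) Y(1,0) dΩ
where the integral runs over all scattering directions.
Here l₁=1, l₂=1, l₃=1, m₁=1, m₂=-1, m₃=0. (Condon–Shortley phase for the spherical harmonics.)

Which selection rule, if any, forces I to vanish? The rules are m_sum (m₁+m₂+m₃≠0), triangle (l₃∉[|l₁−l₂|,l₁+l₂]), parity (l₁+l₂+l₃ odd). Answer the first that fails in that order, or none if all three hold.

parity

azimuthal sum: 1 − 1 + 0 = 0  ✓
0 ≤ 1 ≤ 2 (triangle on l)  ✓
L = 1 + 1 + 1 = 3 (odd)  ✗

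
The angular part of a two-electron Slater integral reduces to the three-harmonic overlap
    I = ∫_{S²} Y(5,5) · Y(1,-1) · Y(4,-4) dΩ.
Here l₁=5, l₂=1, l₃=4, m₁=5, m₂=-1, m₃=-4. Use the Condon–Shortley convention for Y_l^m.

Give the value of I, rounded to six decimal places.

-0.329416

m-sum 0 ✓  L=10 even ✓  4≤4≤6 ✓
Π(2lᵢ+1) = 11×3×9 = 297
triangle coeff Δ(5,1,4) = 1/495
Σ_t [1,1]: t=1:−1/576 = -1/576
(3j)²=5/99 [(5 1 4; 0 0 0)], sign=-1
Σ_t [0,0]: t=0:+1/80640 = 1/80640
(3j)²=1/11 [(5 1 4; 5 -1 -4)], sign=+1
⇒ 4πI² = 15/11
I = (-1)√(15/11/(4π)) = -0.32941575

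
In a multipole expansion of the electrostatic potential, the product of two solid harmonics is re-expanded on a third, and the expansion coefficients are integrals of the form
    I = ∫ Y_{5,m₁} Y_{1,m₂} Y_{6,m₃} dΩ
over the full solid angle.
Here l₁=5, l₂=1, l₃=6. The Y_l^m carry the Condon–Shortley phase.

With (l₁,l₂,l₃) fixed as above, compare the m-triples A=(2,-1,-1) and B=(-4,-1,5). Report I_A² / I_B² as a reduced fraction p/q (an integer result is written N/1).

l's match ⇒ only the (l;m) 3-j factors differ between A and B.
A: triangle coeff Δ(5,1,6) = 1/858; Σ_t [0,0]: t=0:+1/60480 = 1/60480; (3j)²=5/429 [(5 1 6; 2 -1 -1)], sign=-1
B: triangle coeff Δ(5,1,6) = 1/858; Σ_t [0,0]: t=0:+1/725760 = 1/725760; (3j)²=5/78 [(5 1 6; -4 -1 5)], sign=-1
I_A²/I_B² = (5/429)/(5/78) = 2/11

2/11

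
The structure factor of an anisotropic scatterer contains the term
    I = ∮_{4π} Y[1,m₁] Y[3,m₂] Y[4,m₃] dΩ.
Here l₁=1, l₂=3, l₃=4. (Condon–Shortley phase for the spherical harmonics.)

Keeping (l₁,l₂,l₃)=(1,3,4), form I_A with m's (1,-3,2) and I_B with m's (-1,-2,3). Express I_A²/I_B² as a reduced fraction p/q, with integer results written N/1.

1/21

Same 1,3,4: normalisation and zero-m 3j drop out of the ratio.
A: Δ: 0! 2! 6! / 9! → 1/252; sum: t=0:+1/1440 = 1/1440; 3j²(1 3 4; 1 -3 2) = Δ·Π!·Σ² = 1/252  (sign +1)
B: Δ: 0! 2! 6! / 9! → 1/252; sum: t=0:+1/240 = 1/240; 3j²(1 3 4; -1 -2 3) = Δ·Π!·Σ² = 1/12  (sign -1)
I_A²/I_B² = (1/252)/(1/12) = 1/21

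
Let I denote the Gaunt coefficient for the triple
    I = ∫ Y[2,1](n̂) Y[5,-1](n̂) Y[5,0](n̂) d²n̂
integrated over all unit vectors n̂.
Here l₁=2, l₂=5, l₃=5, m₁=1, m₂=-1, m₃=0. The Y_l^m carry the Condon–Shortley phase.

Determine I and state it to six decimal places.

-0.036166

m-sum 0 ✓  L=12 even ✓  3≤5≤7 ✓
Π(2lᵢ+1) = 5×11×11 = 605
triangle coeff Δ(2,5,5) = 1/38610
Σ_t [0,2]: t=0:+1/2880 t=1:−1/576 t=2:+1/2880 = -1/960
(3j)²=10/429 [(2 5 5; 0 0 0)], sign=+1
Σ_t [0,1]: t=0:+1/1152 t=1:−1/1440 = 1/5760
(3j)²=1/858 [(2 5 5; 1 -1 0)], sign=-1
⇒ 4πI² = 25/1521
I = (-1)√(25/1521/(4π)) = -0.03616600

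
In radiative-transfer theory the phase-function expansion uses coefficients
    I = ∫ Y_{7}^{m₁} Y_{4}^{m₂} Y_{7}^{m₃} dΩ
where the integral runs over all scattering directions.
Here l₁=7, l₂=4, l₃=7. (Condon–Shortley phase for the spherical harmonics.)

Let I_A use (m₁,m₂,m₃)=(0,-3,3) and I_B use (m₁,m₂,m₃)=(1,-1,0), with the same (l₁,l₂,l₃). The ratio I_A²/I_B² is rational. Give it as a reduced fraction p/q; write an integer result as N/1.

175/27

Shared (l₁,l₂,l₃)=(7,4,7): N and (l;000)² cancel in I_A²/I_B².
A: Δ = 4!·10!·4!/19! = 1/58198140; Racah Σ t=0..1: t=0:+1/4354560 t=1:−1/2488320 = -1/5806080; ⇒ 3j(7 4 7; 0 -3 3)² = 525/92378, sgn -1
B: Δ = 4!·10!·4!/19! = 1/58198140; Racah Σ t=0..3: t=0:+1/2488320 t=1:−1/345600 t=2:+1/414720 t=3:−1/4354560 = -1/3225600; ⇒ 3j(7 4 7; 1 -1 0)² = 81/92378, sgn +1
I_A²/I_B² = (525/92378)/(81/92378) = 175/27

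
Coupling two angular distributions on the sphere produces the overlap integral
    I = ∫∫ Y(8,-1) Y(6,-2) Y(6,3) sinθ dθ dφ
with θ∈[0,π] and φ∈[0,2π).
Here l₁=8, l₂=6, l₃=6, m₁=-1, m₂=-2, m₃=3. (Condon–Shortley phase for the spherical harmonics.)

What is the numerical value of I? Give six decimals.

0.060184

Checks pass: Σm=0; 20 even; l₃=6∈[2,14].
(2·8+1)(2·6+1)(2·6+1) = 2873
Δ: 8! 8! 4! / 21! → 1/1309458150
sum: t=2:+1/49766400 t=3:−1/3110400 t=4:+1/1327104 t=5:−1/3110400 t=6:+1/49766400 = 1/6635520
3j²(8 6 6; 0 0 0) = Δ·Π!·Σ² = 350/46189  (sign +1)
sum: t=1:−1/1219276800 t=2:+1/29030400 t=3:−1/6220800 t=4:+1/9953280 = -13/487710720
3j²(8 6 6; -1 -2 3) = Δ·Π!·Σ² = 52/24871  (sign +1)
combine: 4πI² = 2873·350/46189·52/24871 = 33800/742577
take √, sign +1: I = 0.06018422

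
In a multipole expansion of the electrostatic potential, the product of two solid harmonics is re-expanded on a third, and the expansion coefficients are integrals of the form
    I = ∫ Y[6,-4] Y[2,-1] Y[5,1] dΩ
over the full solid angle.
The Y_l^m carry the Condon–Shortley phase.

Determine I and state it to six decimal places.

-4 − 1 + 1 = -4 ≠ 0: azimuthal integral kills it; I = 0

0.000000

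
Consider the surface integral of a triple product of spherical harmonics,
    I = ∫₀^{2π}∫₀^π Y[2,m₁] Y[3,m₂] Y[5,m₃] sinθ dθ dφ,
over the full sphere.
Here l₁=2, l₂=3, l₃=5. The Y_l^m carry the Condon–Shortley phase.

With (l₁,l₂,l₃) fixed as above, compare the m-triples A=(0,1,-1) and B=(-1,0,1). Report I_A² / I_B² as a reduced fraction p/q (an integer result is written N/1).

Same 2,3,5: normalisation and zero-m 3j drop out of the ratio.
A: Δ: 0! 4! 6! / 11! → 1/2310; sum: t=0:+1/192 = 1/192; 3j²(2 3 5; 0 1 -1) = Δ·Π!·Σ² = 3/77  (sign +1)
B: Δ: 0! 4! 6! / 11! → 1/2310; sum: t=0:+1/216 = 1/216; 3j²(2 3 5; -1 0 1) = Δ·Π!·Σ² = 8/231  (sign +1)
I_A²/I_B² = (3/77)/(8/231) = 9/8

9/8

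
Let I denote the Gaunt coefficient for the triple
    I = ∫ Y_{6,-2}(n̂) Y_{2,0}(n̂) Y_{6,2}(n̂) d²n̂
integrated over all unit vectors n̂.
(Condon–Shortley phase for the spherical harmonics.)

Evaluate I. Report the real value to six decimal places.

0.114688

Rules hold: Σm=0, L=14 even, 4≤6≤8.
N = 13·5·13 = 845
Δ = 2!·10!·2!/15! = 1/90090
Racah Σ t=0..2: t=0:+1/69120 t=1:−1/14400 t=2:+1/69120 = -7/172800
⇒ 3j(6 2 6; 0 0 0)² = 14/715, sgn -1
Racah Σ t=0..2: t=0:+1/322560 t=1:−1/30240 t=2:+1/69120 = -1/64512
⇒ 3j(6 2 6; -2 0 2)² = 10/1001, sgn -1
4πI² = N·(3j₀)²·(3jₘ)² = 20/121
I = +1·√(0.165289/4π) = 0.11468784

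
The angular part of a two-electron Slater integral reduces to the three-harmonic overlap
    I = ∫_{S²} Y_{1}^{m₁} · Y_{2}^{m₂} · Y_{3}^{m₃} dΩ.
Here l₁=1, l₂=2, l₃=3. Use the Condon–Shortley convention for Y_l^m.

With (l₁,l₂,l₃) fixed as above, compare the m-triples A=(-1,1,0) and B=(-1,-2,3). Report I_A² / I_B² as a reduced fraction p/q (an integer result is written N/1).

Same 1,2,3: normalisation and zero-m 3j drop out of the ratio.
A: Δ: 0! 2! 4! / 7! → 1/105; sum: t=0:+1/12 = 1/12; 3j²(1 2 3; -1 1 0) = Δ·Π!·Σ² = 1/35  (sign -1)
B: Δ: 0! 2! 4! / 7! → 1/105; sum: t=0:+1/48 = 1/48; 3j²(1 2 3; -1 -2 3) = Δ·Π!·Σ² = 1/7  (sign +1)
I_A²/I_B² = (1/35)/(1/7) = 1/5

1/5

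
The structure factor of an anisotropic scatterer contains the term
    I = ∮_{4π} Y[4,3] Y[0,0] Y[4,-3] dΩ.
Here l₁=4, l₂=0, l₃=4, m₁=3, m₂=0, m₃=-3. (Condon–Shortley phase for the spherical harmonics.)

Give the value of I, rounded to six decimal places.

-0.282095

Rules hold: Σm=0, L=8 even, 4≤4≤4.
N = 9·1·9 = 81
Δ = 0!·8!·0!/9! = 1/9
Racah Σ t=0..0: t=0:+1/576 = 1/576
⇒ 3j(4 0 4; 0 0 0)² = 1/9, sgn +1
Racah Σ t=0..0: t=0:+1/5040 = 1/5040
⇒ 3j(4 0 4; 3 0 -3)² = 1/9, sgn -1
4πI² = N·(3j₀)²·(3jₘ)² = 1/1
I = -1·√(1/4π) = -0.28209479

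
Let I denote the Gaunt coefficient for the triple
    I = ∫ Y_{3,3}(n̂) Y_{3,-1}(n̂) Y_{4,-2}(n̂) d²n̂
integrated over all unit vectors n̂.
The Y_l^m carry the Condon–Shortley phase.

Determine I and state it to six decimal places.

-0.188451

Rules hold: Σm=0, L=10 even, 0≤4≤6.
N = 7·7·9 = 441
Δ = 2!·4!·4!/11! = 1/34650
Racah Σ t=0..2: t=0:+1/72 t=1:−1/16 t=2:+1/72 = -5/144
⇒ 3j(3 3 4; 0 0 0)² = 2/77, sgn -1
Racah Σ t=0..0: t=0:+1/192 = 1/192
⇒ 3j(3 3 4; 3 -1 -2)² = 3/77, sgn +1
4πI² = N·(3j₀)²·(3jₘ)² = 54/121
I = -1·√(0.446281/4π) = -0.18845135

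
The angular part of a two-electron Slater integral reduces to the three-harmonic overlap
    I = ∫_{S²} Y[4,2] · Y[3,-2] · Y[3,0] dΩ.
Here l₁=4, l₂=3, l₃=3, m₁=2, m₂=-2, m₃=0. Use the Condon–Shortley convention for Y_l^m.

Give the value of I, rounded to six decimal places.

m-sum 0 ✓  L=10 even ✓  1≤3≤7 ✓
Π(2lᵢ+1) = 9×7×7 = 441
triangle coeff Δ(4,3,3) = 1/34650
Σ_t [1,3]: t=1:−1/72 t=2:+1/16 t=3:−1/72 = 5/144
(3j)²=2/77 [(4 3 3; 0 0 0)], sign=-1
Σ_t [0,1]: t=0:+1/96 t=1:−1/72 = -1/288
(3j)²=1/462 [(4 3 3; 2 -2 0)], sign=+1
⇒ 4πI² = 3/121
I = (-1)√(3/121/(4π)) = -0.04441841

-0.044418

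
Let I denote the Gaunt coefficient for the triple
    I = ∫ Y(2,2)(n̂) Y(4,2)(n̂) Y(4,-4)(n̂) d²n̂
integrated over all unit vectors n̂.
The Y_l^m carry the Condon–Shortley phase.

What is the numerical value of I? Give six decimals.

-0.106180

m-sum 0 ✓  L=10 even ✓  2≤4≤6 ✓
Π(2lᵢ+1) = 5×9×9 = 405
triangle coeff Δ(2,4,4) = 1/13860
Σ_t [0,2]: t=0:+1/192 t=1:−1/36 t=2:+1/192 = -5/288
(3j)²=20/693 [(2 4 4; 0 0 0)], sign=-1
Σ_t [0,0]: t=0:+1/2880 = 1/2880
(3j)²=2/165 [(2 4 4; 2 2 -4)], sign=+1
⇒ 4πI² = 120/847
I = (-1)√(120/847/(4π)) = -0.10618031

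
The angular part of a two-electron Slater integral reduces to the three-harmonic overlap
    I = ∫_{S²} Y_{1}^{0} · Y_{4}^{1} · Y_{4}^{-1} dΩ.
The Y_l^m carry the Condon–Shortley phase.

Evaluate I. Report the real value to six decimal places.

0.000000

l₁+l₂+l₃=9 is odd: 3j(l;000)=0 ⇒ I=0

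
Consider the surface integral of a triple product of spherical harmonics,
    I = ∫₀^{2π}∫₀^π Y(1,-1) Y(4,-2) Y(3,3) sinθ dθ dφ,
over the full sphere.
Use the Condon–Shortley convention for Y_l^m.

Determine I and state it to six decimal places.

Rules hold: Σm=0, L=8 even, 3≤3≤5.
N = 3·9·7 = 189
Δ = 2!·0!·6!/9! = 1/252
Racah Σ t=1..1: t=1:−1/36 = -1/36
⇒ 3j(1 4 3; 0 0 0)² = 4/63, sgn +1
Racah Σ t=2..2: t=2:+1/1440 = 1/1440
⇒ 3j(1 4 3; -1 -2 3)² = 1/252, sgn +1
4πI² = N·(3j₀)²·(3jₘ)² = 1/21
I = +1·√(0.047619/4π) = 0.06155813

0.061558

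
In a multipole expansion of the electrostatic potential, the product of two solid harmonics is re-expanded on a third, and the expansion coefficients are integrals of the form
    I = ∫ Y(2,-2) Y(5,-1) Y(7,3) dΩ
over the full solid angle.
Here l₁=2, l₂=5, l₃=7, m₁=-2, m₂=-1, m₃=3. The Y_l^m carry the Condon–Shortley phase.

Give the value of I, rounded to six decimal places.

-0.164220

Checks pass: Σm=0; 14 even; l₃=7∈[3,7].
(2·2+1)(2·5+1)(2·7+1) = 825
Δ: 0! 4! 10! / 15! → 1/15015
sum: t=0:+1/57600 = 1/57600
3j²(2 5 7; 0 0 0) = Δ·Π!·Σ² = 21/715  (sign -1)
sum: t=0:+1/414720 = 1/414720
3j²(2 5 7; -2 -1 3) = Δ·Π!·Σ² = 2/143  (sign +1)
combine: 4πI² = 825·21/715·2/143 = 630/1859
take √, sign -1: I = -0.16421985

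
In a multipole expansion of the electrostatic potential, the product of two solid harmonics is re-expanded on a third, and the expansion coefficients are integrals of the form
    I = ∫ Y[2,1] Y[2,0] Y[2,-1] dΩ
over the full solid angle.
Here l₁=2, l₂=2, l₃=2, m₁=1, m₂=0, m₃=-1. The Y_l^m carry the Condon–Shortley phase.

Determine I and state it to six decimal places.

Rules hold: Σm=0, L=6 even, 0≤2≤4.
N = 5·5·5 = 125
Δ = 2!·2!·2!/7! = 1/630
Racah Σ t=0..2: t=0:+1/8 t=1:−1/1 t=2:+1/8 = -3/4
⇒ 3j(2 2 2; 0 0 0)² = 2/35, sgn -1
Racah Σ t=0..1: t=0:+1/4 t=1:−1/2 = -1/4
⇒ 3j(2 2 2; 1 0 -1)² = 1/70, sgn +1
4πI² = N·(3j₀)²·(3jₘ)² = 5/49
I = -1·√(0.102041/4π) = -0.09011188

-0.090112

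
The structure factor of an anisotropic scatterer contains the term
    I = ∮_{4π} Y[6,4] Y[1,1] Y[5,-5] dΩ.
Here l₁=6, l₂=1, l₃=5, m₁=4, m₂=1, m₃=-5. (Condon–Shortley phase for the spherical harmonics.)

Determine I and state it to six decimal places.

Rules hold: Σm=0, L=12 even, 5≤5≤7.
N = 13·3·11 = 429
Δ = 2!·10!·0!/13! = 1/858
Racah Σ t=1..1: t=1:−1/14400 = -1/14400
⇒ 3j(6 1 5; 0 0 0)² = 6/143, sgn +1
Racah Σ t=2..2: t=2:+1/7257600 = 1/7257600
⇒ 3j(6 1 5; 4 1 -5)² = 1/858, sgn +1
4πI² = N·(3j₀)²·(3jₘ)² = 3/143
I = +1·√(0.020979/4π) = 0.04085899

0.040859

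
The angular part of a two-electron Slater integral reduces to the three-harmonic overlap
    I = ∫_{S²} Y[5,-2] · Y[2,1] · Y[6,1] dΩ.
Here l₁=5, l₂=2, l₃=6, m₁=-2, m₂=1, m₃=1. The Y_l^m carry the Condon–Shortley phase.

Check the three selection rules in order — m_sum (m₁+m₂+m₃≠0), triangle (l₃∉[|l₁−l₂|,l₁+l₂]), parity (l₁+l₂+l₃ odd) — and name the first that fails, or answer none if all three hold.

m₁+m₂+m₃ = -2 + 1 + 1 = 0  ✓
triangle: |5−2|=3 ≤ l₃=6 ≤ 5+2=7  ✓
parity: l₁+l₂+l₃ = 13 is odd  ✗

parity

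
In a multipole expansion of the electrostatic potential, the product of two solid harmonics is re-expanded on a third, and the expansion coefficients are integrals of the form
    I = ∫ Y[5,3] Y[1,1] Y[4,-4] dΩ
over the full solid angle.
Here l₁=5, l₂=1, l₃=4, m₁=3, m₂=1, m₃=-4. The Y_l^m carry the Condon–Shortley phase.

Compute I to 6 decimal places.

-0.049106

m-sum 0 ✓  L=10 even ✓  4≤4≤6 ✓
Π(2lᵢ+1) = 11×3×9 = 297
triangle coeff Δ(5,1,4) = 1/495
Σ_t [1,1]: t=1:−1/576 = -1/576
(3j)²=5/99 [(5 1 4; 0 0 0)], sign=-1
Σ_t [2,2]: t=2:+1/80640 = 1/80640
(3j)²=1/495 [(5 1 4; 3 1 -4)], sign=+1
⇒ 4πI² = 1/33
I = (-1)√(1/33/(4π)) = -0.04910640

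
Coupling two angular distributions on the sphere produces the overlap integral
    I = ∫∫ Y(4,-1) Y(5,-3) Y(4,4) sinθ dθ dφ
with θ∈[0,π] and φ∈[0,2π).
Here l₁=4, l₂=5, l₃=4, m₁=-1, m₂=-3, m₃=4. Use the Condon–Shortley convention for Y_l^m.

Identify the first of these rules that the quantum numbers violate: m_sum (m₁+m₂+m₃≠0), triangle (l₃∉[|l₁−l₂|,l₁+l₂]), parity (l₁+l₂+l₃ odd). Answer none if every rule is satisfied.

Σmᵢ = 0  ✓
l₃∈[|l₁−l₂|,l₁+l₂]=[1,9], have l₃=4  ✓
Σlᵢ = 13 ⇒ odd  ✗

parity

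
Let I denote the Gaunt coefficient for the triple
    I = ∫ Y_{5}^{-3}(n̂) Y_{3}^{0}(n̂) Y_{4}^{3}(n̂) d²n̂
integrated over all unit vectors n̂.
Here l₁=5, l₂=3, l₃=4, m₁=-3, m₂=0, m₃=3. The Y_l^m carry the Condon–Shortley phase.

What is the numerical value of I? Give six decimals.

m-sum 0 ✓  L=12 even ✓  2≤4≤8 ✓
Π(2lᵢ+1) = 11×7×9 = 693
triangle coeff Δ(5,3,4) = 1/180180
Σ_t [1,3]: t=1:−1/576 t=2:+1/144 t=3:−1/576 = 1/288
(3j)²=20/1001 [(5 3 4; 0 0 0)], sign=+1
Σ_t [2,3]: t=2:+1/2880 t=3:−1/1440 = -1/2880
(3j)²=7/715 [(5 3 4; -3 0 3)], sign=+1
⇒ 4πI² = 252/1859
I = (+1)√(252/1859/(4π)) = 0.10386175

0.103862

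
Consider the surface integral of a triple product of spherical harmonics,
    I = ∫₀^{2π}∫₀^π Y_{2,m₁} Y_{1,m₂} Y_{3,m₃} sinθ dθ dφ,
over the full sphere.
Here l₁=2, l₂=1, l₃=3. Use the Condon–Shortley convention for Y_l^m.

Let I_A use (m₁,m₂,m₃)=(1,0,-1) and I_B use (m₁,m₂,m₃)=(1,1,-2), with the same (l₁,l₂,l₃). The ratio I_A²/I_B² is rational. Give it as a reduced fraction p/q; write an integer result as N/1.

Shared (l₁,l₂,l₃)=(2,1,3): N and (l;000)² cancel in I_A²/I_B².
A: Δ = 0!·4!·2!/7! = 1/105; Racah Σ t=0..0: t=0:+1/6 = 1/6; ⇒ 3j(2 1 3; 1 0 -1)² = 8/105, sgn +1
B: Δ = 0!·4!·2!/7! = 1/105; Racah Σ t=0..0: t=0:+1/12 = 1/12; ⇒ 3j(2 1 3; 1 1 -2)² = 2/21, sgn -1
I_A²/I_B² = (8/105)/(2/21) = 4/5

4/5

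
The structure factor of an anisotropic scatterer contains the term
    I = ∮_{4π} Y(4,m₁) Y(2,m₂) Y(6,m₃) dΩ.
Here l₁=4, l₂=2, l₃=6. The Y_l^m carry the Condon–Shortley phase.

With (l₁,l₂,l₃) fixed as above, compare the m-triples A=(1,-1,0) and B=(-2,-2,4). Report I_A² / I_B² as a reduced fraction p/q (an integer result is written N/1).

4/7

Same 4,2,6: normalisation and zero-m 3j drop out of the ratio.
A: Δ: 0! 8! 4! / 13! → 1/6435; sum: t=0:+1/4320 = 1/4320; 3j²(4 2 6; 1 -1 0) = Δ·Π!·Σ² = 8/429  (sign +1)
B: Δ: 0! 8! 4! / 13! → 1/6435; sum: t=0:+1/34560 = 1/34560; 3j²(4 2 6; -2 -2 4) = Δ·Π!·Σ² = 14/429  (sign +1)
I_A²/I_B² = (8/429)/(14/429) = 4/7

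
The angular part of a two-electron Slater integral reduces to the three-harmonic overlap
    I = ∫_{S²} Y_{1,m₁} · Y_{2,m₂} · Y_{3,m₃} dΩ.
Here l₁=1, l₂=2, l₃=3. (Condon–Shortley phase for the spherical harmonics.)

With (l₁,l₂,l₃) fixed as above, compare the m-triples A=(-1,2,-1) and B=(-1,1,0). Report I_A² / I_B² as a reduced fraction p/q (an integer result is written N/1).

1/3

Same 1,2,3: normalisation and zero-m 3j drop out of the ratio.
A: Δ: 0! 2! 4! / 7! → 1/105; sum: t=0:+1/48 = 1/48; 3j²(1 2 3; -1 2 -1) = Δ·Π!·Σ² = 1/105  (sign +1)
B: Δ: 0! 2! 4! / 7! → 1/105; sum: t=0:+1/12 = 1/12; 3j²(1 2 3; -1 1 0) = Δ·Π!·Σ² = 1/35  (sign -1)
I_A²/I_B² = (1/105)/(1/35) = 1/3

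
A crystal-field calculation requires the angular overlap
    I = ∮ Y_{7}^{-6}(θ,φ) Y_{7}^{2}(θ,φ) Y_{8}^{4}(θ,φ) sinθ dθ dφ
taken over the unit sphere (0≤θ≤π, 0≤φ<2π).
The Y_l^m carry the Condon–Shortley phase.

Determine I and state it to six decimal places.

-0.012185

Checks pass: Σm=0; 22 even; l₃=8∈[0,14].
(2·7+1)(2·7+1)(2·8+1) = 3825
Δ: 6! 8! 8! / 23! → 1/22086194130
sum: t=0:+1/18289152000 t=1:−1/248832000 t=2:+1/24883200 t=3:−1/11943936 t=4:+1/24883200 t=5:−1/248832000 t=6:+1/18289152000 = -11/975421440
3j²(7 7 8; 0 0 0) = Δ·Π!·Σ² = 1750/289731  (sign -1)
sum: t=5:−1/2786918400 t=6:+1/2612736000 = 1/41803776000
3j²(7 7 8; -6 2 4) = Δ·Π!·Σ² = 3/37145  (sign +1)
combine: 4πI² = 3825·1750/289731·3/37145 = 78750/42204149
take √, sign -1: I = -0.01218548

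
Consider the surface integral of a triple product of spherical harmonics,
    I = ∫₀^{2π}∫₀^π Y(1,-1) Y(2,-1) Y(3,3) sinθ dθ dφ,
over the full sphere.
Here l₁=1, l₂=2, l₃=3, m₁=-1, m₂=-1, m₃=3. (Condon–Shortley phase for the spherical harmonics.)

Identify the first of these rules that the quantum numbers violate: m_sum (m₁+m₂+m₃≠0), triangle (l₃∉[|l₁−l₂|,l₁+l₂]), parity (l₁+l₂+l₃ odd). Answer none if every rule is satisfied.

Σmᵢ = 1  ✗
l₃∈[|l₁−l₂|,l₁+l₂]=[1,3], have l₃=3
Σlᵢ = 6 ⇒ even

m_sum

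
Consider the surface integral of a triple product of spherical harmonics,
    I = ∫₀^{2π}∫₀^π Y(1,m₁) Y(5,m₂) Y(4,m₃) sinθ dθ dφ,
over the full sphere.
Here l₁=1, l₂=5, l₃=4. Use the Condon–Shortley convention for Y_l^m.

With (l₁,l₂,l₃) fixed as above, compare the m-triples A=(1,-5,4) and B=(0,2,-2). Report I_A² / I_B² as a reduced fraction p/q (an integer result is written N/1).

l's match ⇒ only the (l;m) 3-j factors differ between A and B.
A: triangle coeff Δ(1,5,4) = 1/495; Σ_t [0,0]: t=0:+1/80640 = 1/80640; (3j)²=1/11 [(1 5 4; 1 -5 4)], sign=+1
B: triangle coeff Δ(1,5,4) = 1/495; Σ_t [1,1]: t=1:−1/1440 = -1/1440; (3j)²=7/165 [(1 5 4; 0 2 -2)], sign=-1
I_A²/I_B² = (1/11)/(7/165) = 15/7

15/7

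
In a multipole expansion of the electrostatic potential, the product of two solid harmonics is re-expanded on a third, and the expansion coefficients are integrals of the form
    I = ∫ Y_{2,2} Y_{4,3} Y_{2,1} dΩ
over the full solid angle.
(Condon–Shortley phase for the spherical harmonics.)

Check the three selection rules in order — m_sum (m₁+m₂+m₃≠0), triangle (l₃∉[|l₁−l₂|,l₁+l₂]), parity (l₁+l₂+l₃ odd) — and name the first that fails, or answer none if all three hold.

m_sum

azimuthal sum: 2 + 3 + 1 = 6  ✗
2 ≤ 2 ≤ 6 (triangle on l)
L = 2 + 4 + 2 = 8 (even)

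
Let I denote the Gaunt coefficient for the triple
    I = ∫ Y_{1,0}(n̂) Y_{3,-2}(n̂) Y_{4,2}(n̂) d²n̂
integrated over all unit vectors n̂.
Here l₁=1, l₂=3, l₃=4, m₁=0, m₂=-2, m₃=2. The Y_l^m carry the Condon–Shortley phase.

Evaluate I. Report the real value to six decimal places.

0.213244

m-sum 0 ✓  L=8 even ✓  2≤4≤4 ✓
Π(2lᵢ+1) = 3×7×9 = 189
triangle coeff Δ(1,3,4) = 1/252
Σ_t [0,0]: t=0:+1/36 = 1/36
(3j)²=4/63 [(1 3 4; 0 0 0)], sign=+1
Σ_t [0,0]: t=0:+1/120 = 1/120
(3j)²=1/21 [(1 3 4; 0 -2 2)], sign=+1
⇒ 4πI² = 4/7
I = (+1)√(4/7/(4π)) = 0.21324362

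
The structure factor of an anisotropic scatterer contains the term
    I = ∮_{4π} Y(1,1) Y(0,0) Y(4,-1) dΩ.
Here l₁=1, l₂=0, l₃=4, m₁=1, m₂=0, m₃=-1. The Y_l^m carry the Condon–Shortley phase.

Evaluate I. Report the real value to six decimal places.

l₃=4 ∉ [1,1] — triangle fails ⇒ I = 0

0.000000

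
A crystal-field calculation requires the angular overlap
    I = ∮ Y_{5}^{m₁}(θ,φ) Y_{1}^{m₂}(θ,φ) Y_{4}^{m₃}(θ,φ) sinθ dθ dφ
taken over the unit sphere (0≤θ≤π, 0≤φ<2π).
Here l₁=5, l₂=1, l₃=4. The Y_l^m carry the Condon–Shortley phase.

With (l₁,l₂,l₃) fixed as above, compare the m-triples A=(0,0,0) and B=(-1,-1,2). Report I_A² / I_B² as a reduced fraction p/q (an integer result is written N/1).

25/6

l's match ⇒ only the (l;m) 3-j factors differ between A and B.
A: triangle coeff Δ(5,1,4) = 1/495; Σ_t [1,1]: t=1:−1/576 = -1/576; (3j)²=5/99 [(5 1 4; 0 0 0)], sign=-1
B: triangle coeff Δ(5,1,4) = 1/495; Σ_t [0,0]: t=0:+1/2880 = 1/2880; (3j)²=2/165 [(5 1 4; -1 -1 2)], sign=+1
I_A²/I_B² = (5/99)/(2/165) = 25/6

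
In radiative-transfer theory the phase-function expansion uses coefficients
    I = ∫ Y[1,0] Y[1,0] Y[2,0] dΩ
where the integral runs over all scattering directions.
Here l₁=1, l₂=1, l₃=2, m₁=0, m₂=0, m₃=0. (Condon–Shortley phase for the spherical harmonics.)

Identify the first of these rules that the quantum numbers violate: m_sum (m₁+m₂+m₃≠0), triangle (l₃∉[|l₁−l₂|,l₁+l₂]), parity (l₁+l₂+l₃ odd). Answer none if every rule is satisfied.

Σmᵢ = 0  ✓
l₃∈[|l₁−l₂|,l₁+l₂]=[0,2], have l₃=2  ✓
Σlᵢ = 4 ⇒ even  ✓

none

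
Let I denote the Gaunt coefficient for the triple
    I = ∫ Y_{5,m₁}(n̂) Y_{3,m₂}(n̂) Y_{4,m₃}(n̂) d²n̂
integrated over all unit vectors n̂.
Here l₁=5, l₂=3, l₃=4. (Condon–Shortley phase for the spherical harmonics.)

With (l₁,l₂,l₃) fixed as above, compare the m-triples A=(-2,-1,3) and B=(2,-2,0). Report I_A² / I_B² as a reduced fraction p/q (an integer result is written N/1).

l's match ⇒ only the (l;m) 3-j factors differ between A and B.
A: triangle coeff Δ(5,3,4) = 1/180180; Σ_t [1,2]: t=1:−1/4320 t=2:+1/960 = 7/8640; (3j)²=343/12870 [(5 3 4; -2 -1 3)], sign=-1
B: triangle coeff Δ(5,3,4) = 1/180180; Σ_t [0,1]: t=0:+1/864 t=1:−1/576 = -1/1728; (3j)²=5/1287 [(5 3 4; 2 -2 0)], sign=-1
I_A²/I_B² = (343/12870)/(5/1287) = 343/50

343/50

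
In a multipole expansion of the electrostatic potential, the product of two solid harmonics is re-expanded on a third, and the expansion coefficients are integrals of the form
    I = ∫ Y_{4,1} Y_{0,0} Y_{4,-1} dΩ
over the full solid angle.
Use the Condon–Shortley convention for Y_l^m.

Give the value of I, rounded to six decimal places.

Checks pass: Σm=0; 8 even; l₃=4∈[4,4].
(2·4+1)(2·0+1)(2·4+1) = 81
Δ: 0! 8! 0! / 9! → 1/9
sum: t=0:+1/576 = 1/576
3j²(4 0 4; 0 0 0) = Δ·Π!·Σ² = 1/9  (sign +1)
sum: t=0:+1/720 = 1/720
3j²(4 0 4; 1 0 -1) = Δ·Π!·Σ² = 1/9  (sign -1)
combine: 4πI² = 81·1/9·1/9 = 1/1
take √, sign -1: I = -0.28209479

-0.282095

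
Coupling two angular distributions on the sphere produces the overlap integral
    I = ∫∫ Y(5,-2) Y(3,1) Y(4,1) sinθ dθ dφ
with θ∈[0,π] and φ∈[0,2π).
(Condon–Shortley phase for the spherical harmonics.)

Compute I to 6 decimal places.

0.148044

Rules hold: Σm=0, L=12 even, 2≤4≤8.
N = 11·7·9 = 693
Δ = 4!·6!·2!/13! = 1/180180
Racah Σ t=1..3: t=1:−1/576 t=2:+1/144 t=3:−1/576 = 1/288
⇒ 3j(5 3 4; 0 0 0)² = 20/1001, sgn +1
Racah Σ t=2..4: t=2:+1/960 t=3:−1/288 t=4:+1/1728 = -1/540
⇒ 3j(5 3 4; -2 1 1)² = 128/6435, sgn +1
4πI² = N·(3j₀)²·(3jₘ)² = 512/1859
I = +1·√(0.275417/4π) = 0.14804384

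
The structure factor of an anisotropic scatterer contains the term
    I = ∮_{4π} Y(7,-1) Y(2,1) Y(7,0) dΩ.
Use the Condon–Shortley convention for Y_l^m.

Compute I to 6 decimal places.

-0.026159

m-sum 0 ✓  L=16 even ✓  5≤7≤9 ✓
Π(2lᵢ+1) = 15×5×15 = 1125
triangle coeff Δ(7,2,7) = 1/185640
Σ_t [0,2]: t=0:+1/2419200 t=1:−1/518400 t=2:+1/2419200 = -1/907200
(3j)²=56/3315 [(7 2 7; 0 0 0)], sign=+1
Σ_t [1,2]: t=1:−1/1209600 t=2:+1/1036800 = 1/7257600
(3j)²=1/2210 [(7 2 7; -1 1 0)], sign=-1
⇒ 4πI² = 420/48841
I = (-1)√(420/48841/(4π)) = -0.02615938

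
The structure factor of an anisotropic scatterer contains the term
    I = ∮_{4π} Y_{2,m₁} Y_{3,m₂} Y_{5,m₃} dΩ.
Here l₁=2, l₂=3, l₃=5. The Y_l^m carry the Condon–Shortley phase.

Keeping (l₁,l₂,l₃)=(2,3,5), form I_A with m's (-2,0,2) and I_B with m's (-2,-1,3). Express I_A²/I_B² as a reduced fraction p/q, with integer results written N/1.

Same 2,3,5: normalisation and zero-m 3j drop out of the ratio.
A: Δ: 0! 4! 6! / 11! → 1/2310; sum: t=0:+1/864 = 1/864; 3j²(2 3 5; -2 0 2) = Δ·Π!·Σ² = 1/66  (sign -1)
B: Δ: 0! 4! 6! / 11! → 1/2310; sum: t=0:+1/1152 = 1/1152; 3j²(2 3 5; -2 -1 3) = Δ·Π!·Σ² = 1/33  (sign +1)
I_A²/I_B² = (1/66)/(1/33) = 1/2

1/2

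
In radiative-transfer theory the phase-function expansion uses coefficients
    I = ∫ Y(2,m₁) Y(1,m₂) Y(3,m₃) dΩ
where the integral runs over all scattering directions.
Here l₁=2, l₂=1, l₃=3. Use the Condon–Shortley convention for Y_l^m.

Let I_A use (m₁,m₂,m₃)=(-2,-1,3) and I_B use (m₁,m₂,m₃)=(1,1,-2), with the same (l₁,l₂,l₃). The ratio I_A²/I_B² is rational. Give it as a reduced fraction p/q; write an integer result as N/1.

Shared (l₁,l₂,l₃)=(2,1,3): N and (l;000)² cancel in I_A²/I_B².
A: Δ = 0!·4!·2!/7! = 1/105; Racah Σ t=0..0: t=0:+1/48 = 1/48; ⇒ 3j(2 1 3; -2 -1 3)² = 1/7, sgn +1
B: Δ = 0!·4!·2!/7! = 1/105; Racah Σ t=0..0: t=0:+1/12 = 1/12; ⇒ 3j(2 1 3; 1 1 -2)² = 2/21, sgn -1
I_A²/I_B² = (1/7)/(2/21) = 3/2

3/2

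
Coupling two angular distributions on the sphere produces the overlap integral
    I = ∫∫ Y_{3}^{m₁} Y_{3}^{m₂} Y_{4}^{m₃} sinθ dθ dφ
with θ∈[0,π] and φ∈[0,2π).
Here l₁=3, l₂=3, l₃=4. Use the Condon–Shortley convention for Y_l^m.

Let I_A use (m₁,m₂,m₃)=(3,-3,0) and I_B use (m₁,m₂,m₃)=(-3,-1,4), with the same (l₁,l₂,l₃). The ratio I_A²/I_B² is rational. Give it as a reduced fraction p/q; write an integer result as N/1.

Same 3,3,4: normalisation and zero-m 3j drop out of the ratio.
A: Δ: 2! 4! 4! / 11! → 1/34650; sum: t=0:+1/1152 = 1/1152; 3j²(3 3 4; 3 -3 0) = Δ·Π!·Σ² = 1/154  (sign +1)
B: Δ: 2! 4! 4! / 11! → 1/34650; sum: t=2:+1/1152 = 1/1152; 3j²(3 3 4; -3 -1 4) = Δ·Π!·Σ² = 1/33  (sign +1)
I_A²/I_B² = (1/154)/(1/33) = 3/14

3/14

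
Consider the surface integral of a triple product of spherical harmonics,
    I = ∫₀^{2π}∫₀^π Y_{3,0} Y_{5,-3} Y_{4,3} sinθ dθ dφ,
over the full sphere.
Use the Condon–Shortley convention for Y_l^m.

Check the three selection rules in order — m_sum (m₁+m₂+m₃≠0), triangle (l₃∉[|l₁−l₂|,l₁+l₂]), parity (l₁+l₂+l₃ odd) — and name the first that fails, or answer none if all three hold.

Σmᵢ = 0  ✓
l₃∈[|l₁−l₂|,l₁+l₂]=[2,8], have l₃=4  ✓
Σlᵢ = 12 ⇒ even  ✓

none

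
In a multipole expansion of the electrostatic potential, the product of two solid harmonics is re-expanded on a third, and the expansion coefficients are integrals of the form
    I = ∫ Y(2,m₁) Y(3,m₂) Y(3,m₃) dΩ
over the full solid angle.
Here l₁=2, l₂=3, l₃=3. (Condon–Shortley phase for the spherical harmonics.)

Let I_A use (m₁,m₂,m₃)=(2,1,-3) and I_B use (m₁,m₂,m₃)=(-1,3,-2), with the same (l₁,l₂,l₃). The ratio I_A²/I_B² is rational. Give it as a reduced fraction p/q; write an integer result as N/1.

2/5

Shared (l₁,l₂,l₃)=(2,3,3): N and (l;000)² cancel in I_A²/I_B².
A: Δ = 2!·2!·4!/9! = 1/3780; Racah Σ t=0..0: t=0:+1/96 = 1/96; ⇒ 3j(2 3 3; 2 1 -3)² = 1/42, sgn +1
B: Δ = 2!·2!·4!/9! = 1/3780; Racah Σ t=2..2: t=2:+1/48 = 1/48; ⇒ 3j(2 3 3; -1 3 -2)² = 5/84, sgn -1
I_A²/I_B² = (1/42)/(5/84) = 2/5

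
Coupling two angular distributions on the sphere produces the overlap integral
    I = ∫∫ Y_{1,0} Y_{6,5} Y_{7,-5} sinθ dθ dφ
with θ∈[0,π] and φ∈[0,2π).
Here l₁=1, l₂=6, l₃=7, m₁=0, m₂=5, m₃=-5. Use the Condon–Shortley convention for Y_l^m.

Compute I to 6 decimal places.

-0.171413

m-sum 0 ✓  L=14 even ✓  5≤7≤7 ✓
Π(2lᵢ+1) = 3×13×15 = 585
triangle coeff Δ(1,6,7) = 1/1365
Σ_t [0,0]: t=0:+1/518400 = 1/518400
(3j)²=7/195 [(1 6 7; 0 0 0)], sign=-1
Σ_t [0,0]: t=0:+1/39916800 = 1/39916800
(3j)²=8/455 [(1 6 7; 0 5 -5)], sign=+1
⇒ 4πI² = 24/65
I = (-1)√(24/65/(4π)) = -0.17141310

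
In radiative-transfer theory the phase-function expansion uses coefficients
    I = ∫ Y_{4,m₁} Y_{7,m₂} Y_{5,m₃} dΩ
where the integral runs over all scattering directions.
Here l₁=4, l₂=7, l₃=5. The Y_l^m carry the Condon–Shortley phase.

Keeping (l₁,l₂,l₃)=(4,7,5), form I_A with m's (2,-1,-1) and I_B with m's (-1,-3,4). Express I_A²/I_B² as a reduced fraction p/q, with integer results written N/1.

11774/38025

l's match ⇒ only the (l;m) 3-j factors differ between A and B.
A: triangle coeff Δ(4,7,5) = 1/6126120; Σ_t [0,2]: t=0:+1/2073600 t=1:−1/86400 t=2:+1/55296 = 29/4147200; (3j)²=841/145860 [(4 7 5; 2 -1 -1)], sign=+1
B: triangle coeff Δ(4,7,5) = 1/6126120; Σ_t [3,4]: t=3:−1/362880 t=4:+1/1935360 = -13/5806080; (3j)²=195/10472 [(4 7 5; -1 -3 4)], sign=+1
I_A²/I_B² = (841/145860)/(195/10472) = 11774/38025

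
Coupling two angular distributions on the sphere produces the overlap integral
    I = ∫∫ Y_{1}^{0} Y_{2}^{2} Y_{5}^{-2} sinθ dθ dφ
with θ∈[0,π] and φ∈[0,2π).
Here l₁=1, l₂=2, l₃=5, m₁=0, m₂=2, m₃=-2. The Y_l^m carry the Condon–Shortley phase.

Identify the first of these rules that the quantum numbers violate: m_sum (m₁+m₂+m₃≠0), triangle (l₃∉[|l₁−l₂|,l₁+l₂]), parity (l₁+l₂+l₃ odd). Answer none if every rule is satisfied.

Σmᵢ = 0  ✓
l₃∈[|l₁−l₂|,l₁+l₂]=[1,3], have l₃=5  ✗
Σlᵢ = 8 ⇒ even

triangle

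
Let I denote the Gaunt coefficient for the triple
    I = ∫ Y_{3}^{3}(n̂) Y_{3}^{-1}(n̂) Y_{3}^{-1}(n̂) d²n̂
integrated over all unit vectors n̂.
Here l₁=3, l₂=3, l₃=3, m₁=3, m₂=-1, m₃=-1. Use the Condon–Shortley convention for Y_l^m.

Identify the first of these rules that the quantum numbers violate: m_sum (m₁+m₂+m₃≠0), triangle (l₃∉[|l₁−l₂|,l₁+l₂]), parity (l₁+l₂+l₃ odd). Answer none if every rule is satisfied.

m_sum

m₁+m₂+m₃ = 3 − 1 − 1 = 1  ✗
triangle: |3−3|=0 ≤ l₃=3 ≤ 3+3=6
parity: l₁+l₂+l₃ = 9 is odd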